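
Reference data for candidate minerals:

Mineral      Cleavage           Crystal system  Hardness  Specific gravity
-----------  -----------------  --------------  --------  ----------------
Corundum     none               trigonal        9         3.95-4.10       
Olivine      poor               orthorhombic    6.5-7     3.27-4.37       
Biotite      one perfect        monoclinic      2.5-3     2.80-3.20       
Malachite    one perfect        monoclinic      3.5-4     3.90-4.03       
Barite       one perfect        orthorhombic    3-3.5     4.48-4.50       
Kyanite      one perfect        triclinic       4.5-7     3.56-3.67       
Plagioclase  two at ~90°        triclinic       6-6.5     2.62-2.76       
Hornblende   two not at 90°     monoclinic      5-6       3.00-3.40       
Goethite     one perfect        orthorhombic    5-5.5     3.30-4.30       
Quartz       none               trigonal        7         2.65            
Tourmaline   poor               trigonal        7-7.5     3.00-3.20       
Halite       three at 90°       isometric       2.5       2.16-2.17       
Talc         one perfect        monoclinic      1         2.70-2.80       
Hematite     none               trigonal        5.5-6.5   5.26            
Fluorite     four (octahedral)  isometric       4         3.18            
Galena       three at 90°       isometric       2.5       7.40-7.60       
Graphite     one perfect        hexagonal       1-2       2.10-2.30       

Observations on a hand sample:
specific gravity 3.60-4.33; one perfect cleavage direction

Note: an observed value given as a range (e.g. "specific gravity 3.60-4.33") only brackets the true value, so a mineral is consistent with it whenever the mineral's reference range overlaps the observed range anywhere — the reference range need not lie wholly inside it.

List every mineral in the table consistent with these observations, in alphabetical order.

Goethite, Kyanite, Malachite

Specific gravity 3.60-4.33 — only Corundum, Olivine, Malachite, Kyanite, Goethite remain.
One perfect cleavage direction is inconsistent with Corundum, Olivine.
Consistent with every observation: Goethite, Kyanite, Malachite.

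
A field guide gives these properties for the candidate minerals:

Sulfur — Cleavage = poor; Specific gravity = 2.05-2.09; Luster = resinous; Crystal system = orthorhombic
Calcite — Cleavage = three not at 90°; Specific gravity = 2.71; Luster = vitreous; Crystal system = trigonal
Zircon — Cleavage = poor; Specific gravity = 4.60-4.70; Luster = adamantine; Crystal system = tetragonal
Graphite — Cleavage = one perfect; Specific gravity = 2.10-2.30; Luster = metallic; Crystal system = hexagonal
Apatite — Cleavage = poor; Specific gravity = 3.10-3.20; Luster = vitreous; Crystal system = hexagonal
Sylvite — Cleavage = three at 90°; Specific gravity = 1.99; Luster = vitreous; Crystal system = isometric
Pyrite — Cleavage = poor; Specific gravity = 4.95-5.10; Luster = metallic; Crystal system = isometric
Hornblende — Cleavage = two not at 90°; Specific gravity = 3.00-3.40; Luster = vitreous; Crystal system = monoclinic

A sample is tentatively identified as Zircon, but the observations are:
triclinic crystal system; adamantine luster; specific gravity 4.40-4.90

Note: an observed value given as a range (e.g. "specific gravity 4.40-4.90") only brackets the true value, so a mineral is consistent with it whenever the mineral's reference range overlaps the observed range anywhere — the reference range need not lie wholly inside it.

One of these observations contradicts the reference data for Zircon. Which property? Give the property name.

crystal system

Triclinic crystal system: Zircon has tetragonal system — inconsistent.
Adamantine luster: Zircon has adamantine luster — consistent.
Specific gravity 4.40-4.90: Zircon has SG 4.60-4.70 — consistent.
The crystal system is the one property that does not fit.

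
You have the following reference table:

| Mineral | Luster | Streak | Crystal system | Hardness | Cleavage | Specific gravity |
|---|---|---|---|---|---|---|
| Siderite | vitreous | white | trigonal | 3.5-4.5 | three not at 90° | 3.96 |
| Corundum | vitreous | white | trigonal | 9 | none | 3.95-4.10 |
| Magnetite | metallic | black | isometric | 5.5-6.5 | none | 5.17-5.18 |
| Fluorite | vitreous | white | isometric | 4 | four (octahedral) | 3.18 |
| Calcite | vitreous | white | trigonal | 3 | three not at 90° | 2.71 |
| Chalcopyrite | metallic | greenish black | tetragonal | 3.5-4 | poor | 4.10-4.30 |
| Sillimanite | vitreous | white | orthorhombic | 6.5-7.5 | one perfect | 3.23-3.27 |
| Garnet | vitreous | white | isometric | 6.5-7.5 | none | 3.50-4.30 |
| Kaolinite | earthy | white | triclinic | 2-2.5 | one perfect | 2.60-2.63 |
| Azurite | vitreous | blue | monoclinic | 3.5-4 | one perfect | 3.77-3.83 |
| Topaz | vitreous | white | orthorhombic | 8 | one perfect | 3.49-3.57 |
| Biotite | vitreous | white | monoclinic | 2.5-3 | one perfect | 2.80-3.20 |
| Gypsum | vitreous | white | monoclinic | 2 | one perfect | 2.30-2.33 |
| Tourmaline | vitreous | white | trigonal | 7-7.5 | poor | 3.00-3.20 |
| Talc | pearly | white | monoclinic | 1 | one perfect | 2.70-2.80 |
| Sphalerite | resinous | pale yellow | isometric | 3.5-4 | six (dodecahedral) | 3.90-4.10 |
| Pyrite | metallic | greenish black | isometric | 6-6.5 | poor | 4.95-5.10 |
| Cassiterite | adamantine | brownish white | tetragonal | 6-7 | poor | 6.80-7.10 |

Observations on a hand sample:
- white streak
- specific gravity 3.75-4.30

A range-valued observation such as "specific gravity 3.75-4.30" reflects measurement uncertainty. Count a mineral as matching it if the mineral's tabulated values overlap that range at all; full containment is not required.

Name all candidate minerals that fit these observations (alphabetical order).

White streak rules out Magnetite, Chalcopyrite, Azurite, Sphalerite, Pyrite, Cassiterite.
Specific gravity 3.75-4.30 — only Siderite, Corundum, Garnet remain.
Remaining candidates: Corundum, Garnet, Siderite.

Corundum, Garnet, Siderite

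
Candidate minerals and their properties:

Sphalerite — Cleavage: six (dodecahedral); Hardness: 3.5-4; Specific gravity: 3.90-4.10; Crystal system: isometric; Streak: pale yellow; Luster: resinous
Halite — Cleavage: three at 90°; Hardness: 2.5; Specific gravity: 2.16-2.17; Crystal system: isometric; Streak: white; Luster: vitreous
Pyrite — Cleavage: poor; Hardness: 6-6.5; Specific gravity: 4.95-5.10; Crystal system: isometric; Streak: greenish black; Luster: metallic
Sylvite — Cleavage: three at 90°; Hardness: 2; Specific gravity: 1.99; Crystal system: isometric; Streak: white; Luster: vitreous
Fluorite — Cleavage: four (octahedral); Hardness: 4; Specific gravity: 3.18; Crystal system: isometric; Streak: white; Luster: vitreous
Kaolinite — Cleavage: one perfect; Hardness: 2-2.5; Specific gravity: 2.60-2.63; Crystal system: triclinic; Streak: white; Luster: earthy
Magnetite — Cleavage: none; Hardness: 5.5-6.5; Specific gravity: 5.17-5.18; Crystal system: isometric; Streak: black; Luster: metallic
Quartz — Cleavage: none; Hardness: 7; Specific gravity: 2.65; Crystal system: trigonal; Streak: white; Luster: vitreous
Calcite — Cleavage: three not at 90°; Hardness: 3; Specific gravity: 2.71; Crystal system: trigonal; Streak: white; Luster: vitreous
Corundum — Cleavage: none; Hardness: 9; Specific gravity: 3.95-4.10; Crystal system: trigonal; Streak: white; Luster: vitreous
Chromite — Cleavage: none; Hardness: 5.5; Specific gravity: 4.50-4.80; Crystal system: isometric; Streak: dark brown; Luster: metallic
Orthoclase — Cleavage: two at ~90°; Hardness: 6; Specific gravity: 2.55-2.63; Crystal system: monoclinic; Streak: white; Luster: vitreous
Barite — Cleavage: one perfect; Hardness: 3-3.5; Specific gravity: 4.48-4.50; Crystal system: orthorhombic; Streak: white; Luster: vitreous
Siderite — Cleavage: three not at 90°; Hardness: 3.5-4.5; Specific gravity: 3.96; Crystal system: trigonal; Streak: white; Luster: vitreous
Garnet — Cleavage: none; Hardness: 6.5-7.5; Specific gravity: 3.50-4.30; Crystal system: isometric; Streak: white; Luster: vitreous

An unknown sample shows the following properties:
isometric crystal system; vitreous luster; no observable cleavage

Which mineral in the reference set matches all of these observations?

Garnet

Isometric crystal system: Sphalerite, Halite, Pyrite, Sylvite, Fluorite, Magnetite, Chromite, Garnet remain.
Vitreous luster eliminates Sphalerite, Pyrite, Magnetite, Chromite.
No observable cleavage: only Garnet remains.
Garnet is the sole remaining match.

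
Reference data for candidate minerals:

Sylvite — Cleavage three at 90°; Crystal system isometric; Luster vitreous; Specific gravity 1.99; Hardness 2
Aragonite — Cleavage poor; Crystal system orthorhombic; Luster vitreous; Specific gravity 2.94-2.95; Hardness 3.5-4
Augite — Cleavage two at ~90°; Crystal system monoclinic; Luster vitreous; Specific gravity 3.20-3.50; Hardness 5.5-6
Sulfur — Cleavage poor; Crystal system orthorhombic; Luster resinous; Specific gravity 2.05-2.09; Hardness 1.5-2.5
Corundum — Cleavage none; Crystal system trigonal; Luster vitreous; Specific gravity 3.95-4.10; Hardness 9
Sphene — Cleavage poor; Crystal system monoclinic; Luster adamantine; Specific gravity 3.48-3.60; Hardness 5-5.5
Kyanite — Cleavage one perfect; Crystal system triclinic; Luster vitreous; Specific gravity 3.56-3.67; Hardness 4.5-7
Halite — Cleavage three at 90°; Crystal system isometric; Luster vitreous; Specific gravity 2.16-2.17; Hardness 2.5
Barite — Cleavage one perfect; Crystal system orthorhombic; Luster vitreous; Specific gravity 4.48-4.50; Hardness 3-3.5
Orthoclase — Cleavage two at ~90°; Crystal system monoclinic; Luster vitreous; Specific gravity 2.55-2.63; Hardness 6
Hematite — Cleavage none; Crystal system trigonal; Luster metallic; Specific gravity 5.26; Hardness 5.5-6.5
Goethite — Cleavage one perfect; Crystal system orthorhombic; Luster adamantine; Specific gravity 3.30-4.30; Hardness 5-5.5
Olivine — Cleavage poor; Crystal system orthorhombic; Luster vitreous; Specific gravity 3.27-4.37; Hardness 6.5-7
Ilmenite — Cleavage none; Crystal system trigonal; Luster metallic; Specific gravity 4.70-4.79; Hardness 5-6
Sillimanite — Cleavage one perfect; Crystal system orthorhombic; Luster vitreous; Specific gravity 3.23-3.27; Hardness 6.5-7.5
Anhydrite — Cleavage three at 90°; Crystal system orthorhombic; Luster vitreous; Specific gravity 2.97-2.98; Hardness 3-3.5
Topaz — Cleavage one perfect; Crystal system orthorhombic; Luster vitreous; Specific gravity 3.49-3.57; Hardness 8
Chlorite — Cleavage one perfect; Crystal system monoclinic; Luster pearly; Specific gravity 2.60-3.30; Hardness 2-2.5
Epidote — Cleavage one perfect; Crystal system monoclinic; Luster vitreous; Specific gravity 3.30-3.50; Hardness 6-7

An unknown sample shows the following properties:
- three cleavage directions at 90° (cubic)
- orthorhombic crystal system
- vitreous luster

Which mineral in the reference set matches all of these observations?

Three cleavage directions at 90° (cubic): leaves Sylvite, Halite, Anhydrite.
Orthorhombic crystal system: only Anhydrite remains.
Vitreous luster: no further eliminations.
Only Anhydrite satisfies all observations.

Anhydrite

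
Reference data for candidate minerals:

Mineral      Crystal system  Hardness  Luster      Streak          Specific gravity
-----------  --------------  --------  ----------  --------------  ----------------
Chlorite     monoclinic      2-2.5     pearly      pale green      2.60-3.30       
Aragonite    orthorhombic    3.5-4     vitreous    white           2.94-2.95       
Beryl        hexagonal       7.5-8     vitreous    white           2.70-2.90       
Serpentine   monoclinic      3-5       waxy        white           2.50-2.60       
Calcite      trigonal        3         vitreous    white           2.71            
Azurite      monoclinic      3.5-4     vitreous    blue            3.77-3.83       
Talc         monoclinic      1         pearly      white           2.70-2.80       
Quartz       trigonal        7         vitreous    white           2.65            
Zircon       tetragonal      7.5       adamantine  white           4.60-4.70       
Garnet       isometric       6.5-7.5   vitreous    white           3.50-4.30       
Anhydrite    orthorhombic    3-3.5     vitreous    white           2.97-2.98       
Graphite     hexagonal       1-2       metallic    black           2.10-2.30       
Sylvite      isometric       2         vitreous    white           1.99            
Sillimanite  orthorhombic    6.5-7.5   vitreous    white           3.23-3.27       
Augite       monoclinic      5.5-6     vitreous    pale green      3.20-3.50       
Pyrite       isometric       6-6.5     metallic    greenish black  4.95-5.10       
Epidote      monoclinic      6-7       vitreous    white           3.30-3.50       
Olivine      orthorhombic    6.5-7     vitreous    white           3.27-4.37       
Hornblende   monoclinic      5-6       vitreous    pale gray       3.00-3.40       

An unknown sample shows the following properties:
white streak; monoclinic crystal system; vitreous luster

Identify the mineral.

White streak excludes Chlorite, Azurite, Graphite, Augite, Pyrite, Hornblende.
Monoclinic crystal system — only Serpentine, Talc, Epidote remain.
Vitreous luster — leaves Epidote.
Epidote is the sole remaining match.

Epidote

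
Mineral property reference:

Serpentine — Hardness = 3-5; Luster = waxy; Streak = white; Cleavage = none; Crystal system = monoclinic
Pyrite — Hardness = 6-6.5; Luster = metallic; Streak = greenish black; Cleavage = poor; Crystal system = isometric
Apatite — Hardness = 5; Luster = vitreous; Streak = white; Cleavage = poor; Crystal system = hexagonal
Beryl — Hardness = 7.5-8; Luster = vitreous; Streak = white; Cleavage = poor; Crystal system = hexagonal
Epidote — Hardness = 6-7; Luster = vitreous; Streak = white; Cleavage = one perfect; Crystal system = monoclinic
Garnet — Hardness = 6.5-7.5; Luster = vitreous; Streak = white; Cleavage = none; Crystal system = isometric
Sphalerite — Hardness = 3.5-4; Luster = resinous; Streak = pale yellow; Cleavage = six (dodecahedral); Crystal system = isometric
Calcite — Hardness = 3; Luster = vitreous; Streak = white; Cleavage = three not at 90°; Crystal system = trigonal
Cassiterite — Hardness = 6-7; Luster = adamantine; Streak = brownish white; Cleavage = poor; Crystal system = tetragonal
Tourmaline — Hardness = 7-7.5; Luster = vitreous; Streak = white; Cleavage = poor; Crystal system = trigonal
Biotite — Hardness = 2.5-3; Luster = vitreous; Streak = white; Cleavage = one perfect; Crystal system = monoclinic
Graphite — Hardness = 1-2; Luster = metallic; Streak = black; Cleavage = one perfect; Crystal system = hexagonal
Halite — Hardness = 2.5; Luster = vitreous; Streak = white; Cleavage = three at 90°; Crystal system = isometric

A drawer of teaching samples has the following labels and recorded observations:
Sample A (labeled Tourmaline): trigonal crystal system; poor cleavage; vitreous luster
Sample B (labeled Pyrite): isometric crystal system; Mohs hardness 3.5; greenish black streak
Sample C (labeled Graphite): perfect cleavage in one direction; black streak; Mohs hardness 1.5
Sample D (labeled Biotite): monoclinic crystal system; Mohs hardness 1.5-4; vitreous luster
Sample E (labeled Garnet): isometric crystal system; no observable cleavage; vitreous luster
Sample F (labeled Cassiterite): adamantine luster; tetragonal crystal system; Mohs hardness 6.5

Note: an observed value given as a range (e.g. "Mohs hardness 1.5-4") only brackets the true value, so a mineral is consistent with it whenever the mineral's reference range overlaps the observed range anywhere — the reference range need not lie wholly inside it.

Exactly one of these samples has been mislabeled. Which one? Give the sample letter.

Sample A: every observation is compatible with the reference values for Tourmaline.
Sample B: Pyrite has hardness 6-6.5, but the record shows Mohs hardness 3.5 — this label is wrong.
Sample C: every observation is compatible with the reference values for Graphite.
Sample D: every observation is compatible with the reference values for Biotite.
Sample E: every observation is compatible with the reference values for Garnet.
Sample F: every observation is compatible with the reference values for Cassiterite.
Sample B is the mislabeled one.

B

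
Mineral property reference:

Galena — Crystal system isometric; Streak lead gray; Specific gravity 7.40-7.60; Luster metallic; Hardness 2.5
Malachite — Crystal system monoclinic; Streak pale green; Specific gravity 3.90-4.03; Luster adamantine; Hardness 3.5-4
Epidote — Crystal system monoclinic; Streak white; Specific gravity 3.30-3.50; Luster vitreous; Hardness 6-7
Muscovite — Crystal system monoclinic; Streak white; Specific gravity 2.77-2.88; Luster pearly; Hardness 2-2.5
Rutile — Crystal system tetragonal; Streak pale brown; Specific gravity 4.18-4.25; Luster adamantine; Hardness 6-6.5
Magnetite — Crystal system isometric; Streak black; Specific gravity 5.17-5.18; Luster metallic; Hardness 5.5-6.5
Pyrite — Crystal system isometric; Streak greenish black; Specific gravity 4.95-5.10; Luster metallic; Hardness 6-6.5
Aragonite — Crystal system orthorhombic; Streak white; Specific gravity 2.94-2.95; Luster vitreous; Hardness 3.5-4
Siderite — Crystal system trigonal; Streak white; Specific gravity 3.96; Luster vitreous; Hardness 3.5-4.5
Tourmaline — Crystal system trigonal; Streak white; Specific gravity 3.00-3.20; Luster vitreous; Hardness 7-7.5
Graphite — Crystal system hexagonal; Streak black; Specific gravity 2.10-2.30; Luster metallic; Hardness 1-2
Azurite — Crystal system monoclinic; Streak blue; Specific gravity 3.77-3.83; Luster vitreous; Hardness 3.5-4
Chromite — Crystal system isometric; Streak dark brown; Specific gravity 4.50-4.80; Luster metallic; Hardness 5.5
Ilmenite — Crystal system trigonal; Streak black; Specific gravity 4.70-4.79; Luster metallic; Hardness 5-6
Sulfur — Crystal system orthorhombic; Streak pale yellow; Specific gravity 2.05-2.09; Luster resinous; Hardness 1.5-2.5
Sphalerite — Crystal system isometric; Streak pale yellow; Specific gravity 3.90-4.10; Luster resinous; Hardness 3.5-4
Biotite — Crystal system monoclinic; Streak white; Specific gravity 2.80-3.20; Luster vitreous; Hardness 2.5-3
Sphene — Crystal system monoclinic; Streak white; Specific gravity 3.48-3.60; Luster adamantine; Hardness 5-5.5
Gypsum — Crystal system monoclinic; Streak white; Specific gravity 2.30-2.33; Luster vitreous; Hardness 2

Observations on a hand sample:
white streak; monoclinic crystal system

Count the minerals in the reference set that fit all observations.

5

White streak — narrows the field to Epidote, Muscovite, Aragonite, Siderite, Tourmaline, Biotite, Sphene, Gypsum.
Monoclinic crystal system is inconsistent with Aragonite, Siderite, Tourmaline.
Consistent with every observation: Biotite, Epidote, Gypsum, Muscovite, Sphene.
That is 5 minerals.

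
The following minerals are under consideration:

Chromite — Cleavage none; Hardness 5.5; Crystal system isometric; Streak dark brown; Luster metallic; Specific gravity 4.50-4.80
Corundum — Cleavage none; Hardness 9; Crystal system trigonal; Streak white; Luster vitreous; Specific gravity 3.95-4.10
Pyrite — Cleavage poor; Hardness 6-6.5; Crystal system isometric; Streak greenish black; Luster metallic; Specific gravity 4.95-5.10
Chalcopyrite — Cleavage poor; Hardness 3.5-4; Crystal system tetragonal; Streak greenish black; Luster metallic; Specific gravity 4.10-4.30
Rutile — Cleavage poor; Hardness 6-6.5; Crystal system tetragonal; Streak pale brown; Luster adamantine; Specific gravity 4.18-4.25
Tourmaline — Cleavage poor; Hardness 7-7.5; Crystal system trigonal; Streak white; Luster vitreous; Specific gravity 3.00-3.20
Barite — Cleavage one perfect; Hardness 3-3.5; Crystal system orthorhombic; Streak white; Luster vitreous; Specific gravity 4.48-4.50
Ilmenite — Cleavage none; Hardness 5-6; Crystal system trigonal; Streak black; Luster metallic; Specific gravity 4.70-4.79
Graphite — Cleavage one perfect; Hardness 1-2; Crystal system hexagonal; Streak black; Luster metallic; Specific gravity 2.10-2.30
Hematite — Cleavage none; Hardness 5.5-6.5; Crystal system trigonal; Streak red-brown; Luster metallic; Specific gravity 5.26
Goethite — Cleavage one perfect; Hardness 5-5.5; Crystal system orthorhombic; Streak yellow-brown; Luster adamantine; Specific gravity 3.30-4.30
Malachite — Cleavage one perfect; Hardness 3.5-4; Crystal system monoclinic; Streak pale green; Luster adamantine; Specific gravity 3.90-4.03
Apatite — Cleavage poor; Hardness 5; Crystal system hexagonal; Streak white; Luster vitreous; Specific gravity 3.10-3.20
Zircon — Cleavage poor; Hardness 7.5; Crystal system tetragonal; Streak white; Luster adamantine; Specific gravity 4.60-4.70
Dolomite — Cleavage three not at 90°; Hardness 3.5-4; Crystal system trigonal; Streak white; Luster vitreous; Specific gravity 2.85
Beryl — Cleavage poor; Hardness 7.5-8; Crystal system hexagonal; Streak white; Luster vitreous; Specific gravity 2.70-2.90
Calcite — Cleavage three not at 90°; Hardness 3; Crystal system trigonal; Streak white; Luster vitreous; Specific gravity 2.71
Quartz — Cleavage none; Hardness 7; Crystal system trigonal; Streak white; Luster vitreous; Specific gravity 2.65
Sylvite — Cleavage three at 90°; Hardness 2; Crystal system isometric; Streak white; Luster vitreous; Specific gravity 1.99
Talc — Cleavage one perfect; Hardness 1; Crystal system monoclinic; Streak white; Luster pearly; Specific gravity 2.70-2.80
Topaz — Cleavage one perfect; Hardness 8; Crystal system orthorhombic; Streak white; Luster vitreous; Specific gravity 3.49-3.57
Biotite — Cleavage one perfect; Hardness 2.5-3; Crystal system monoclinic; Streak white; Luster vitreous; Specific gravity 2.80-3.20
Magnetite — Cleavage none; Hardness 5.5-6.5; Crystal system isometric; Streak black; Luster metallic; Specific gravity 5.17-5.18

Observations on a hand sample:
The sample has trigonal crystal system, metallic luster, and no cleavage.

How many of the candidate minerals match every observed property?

Trigonal crystal system — narrows the field to Corundum, Tourmaline, Ilmenite, Hematite, Dolomite, Calcite, Quartz.
Metallic luster — narrows the field to Ilmenite, Hematite.
No cleavage — no further eliminations.
Consistent with every observation: Hematite, Ilmenite.
That is 2 minerals.

2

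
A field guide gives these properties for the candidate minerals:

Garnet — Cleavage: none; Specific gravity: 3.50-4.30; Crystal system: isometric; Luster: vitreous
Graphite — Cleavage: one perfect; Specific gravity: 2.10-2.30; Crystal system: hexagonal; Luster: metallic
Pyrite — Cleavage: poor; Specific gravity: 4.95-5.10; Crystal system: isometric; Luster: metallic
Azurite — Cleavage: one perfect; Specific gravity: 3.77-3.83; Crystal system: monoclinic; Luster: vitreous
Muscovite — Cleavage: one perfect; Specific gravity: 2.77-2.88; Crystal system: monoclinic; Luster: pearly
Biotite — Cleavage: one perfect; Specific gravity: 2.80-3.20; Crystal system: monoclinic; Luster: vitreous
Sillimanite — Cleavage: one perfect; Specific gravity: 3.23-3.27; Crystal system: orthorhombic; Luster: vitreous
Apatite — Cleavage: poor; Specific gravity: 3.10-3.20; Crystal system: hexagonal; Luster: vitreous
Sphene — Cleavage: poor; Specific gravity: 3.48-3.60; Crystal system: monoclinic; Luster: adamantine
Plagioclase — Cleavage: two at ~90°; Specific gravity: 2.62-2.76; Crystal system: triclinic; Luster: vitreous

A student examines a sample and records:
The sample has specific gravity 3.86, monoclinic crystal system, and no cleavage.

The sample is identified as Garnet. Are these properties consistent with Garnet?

Specific gravity 3.86 — matches Garnet (SG 3.50-4.30).
Monoclinic crystal system — Garnet has isometric system; which does not match.
No cleavage — matches Garnet (cleavage none).
Crystal system alone is enough to reject Garnet.

Inconsistent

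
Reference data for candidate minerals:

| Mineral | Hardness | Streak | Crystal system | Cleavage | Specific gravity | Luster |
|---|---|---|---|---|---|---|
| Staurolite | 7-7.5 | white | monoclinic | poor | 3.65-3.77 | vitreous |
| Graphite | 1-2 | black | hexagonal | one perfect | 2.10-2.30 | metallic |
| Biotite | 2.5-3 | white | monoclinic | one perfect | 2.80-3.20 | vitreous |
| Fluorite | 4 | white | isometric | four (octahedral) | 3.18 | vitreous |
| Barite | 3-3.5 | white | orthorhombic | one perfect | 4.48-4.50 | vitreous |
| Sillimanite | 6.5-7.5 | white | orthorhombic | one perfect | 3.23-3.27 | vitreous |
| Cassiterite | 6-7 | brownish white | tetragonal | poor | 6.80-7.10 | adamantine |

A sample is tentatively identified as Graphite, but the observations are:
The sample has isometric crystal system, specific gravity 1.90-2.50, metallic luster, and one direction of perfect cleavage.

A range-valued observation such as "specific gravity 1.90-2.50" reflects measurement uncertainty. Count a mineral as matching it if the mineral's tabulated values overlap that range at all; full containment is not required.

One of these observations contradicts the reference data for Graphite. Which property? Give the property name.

Isometric crystal system: Graphite has hexagonal system — inconsistent.
Specific gravity 1.90-2.50: Graphite has SG 2.10-2.30 — within range.
Metallic luster: Graphite has metallic luster — within range.
One direction of perfect cleavage: Graphite has cleavage one perfect — within range.
Only the crystal system is inconsistent.

crystal system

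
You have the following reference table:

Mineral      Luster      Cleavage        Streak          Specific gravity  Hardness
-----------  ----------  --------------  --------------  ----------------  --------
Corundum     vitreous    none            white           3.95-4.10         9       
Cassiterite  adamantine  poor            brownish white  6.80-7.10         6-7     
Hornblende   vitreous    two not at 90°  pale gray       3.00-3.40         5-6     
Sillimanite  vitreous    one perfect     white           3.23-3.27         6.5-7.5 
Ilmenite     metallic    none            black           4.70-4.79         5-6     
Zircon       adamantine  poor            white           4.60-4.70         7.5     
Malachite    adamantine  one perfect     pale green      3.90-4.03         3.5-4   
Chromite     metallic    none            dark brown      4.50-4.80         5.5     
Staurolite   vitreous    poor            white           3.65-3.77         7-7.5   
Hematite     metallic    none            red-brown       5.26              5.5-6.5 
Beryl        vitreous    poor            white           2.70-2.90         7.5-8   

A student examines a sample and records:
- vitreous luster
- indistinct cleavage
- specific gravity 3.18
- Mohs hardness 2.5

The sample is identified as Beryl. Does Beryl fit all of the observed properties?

No

Vitreous luster — matches Beryl (vitreous luster).
Indistinct cleavage — matches Beryl (cleavage poor).
Specific gravity 3.18 — Beryl has SG 2.70-2.90; a mismatch.
Mohs hardness 2.5 — Beryl has hardness 7.5-8; a mismatch.
2 of the observed properties are inconsistent with Beryl.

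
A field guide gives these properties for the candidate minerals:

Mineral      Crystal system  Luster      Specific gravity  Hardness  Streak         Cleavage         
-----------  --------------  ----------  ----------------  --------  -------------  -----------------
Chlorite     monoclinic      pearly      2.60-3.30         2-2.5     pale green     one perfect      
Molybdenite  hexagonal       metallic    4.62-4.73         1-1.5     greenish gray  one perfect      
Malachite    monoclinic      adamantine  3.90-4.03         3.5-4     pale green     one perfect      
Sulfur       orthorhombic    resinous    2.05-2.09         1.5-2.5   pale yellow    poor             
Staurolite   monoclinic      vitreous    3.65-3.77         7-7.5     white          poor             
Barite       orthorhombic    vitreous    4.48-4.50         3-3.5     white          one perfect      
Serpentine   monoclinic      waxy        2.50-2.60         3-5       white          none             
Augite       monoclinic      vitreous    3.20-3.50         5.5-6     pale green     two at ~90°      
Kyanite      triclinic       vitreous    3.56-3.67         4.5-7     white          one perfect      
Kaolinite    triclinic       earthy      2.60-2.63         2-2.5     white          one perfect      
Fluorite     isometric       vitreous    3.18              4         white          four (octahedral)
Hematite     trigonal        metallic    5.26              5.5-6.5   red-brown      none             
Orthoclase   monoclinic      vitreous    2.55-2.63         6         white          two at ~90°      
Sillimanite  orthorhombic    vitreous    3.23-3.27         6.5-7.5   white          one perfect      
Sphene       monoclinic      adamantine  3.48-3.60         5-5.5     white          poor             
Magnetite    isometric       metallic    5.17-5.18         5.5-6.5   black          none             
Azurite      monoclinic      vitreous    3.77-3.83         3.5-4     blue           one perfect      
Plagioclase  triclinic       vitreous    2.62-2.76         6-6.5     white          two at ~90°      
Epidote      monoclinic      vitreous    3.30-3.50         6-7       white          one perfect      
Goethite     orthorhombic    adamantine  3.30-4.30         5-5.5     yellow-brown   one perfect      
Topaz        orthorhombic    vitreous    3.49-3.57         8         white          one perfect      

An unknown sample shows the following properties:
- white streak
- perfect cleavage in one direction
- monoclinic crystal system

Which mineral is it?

Epidote

White streak: Staurolite, Barite, Serpentine, Kyanite, Kaolinite, Fluorite, Orthoclase, Sillimanite, Sphene, Plagioclase, Epidote, Topaz remain.
Perfect cleavage in one direction is inconsistent with Staurolite, Serpentine, Fluorite, Orthoclase, Sphene, Plagioclase.
Monoclinic crystal system: Epidote remains.
Only Epidote satisfies all observations.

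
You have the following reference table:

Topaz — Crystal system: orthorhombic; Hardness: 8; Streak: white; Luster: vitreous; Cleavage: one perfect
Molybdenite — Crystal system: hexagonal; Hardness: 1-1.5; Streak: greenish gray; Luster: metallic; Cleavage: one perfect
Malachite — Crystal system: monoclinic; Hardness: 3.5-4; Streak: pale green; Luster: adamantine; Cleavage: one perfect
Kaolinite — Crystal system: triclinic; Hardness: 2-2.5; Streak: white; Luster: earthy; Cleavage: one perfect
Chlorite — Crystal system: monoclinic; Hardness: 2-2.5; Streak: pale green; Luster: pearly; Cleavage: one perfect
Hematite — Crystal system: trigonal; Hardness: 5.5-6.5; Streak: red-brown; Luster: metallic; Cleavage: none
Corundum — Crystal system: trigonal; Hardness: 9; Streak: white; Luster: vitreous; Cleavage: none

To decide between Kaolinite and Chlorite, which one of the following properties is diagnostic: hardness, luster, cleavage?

luster

Hardness: both 2-2.5 — same for both.
Luster: Kaolinite earthy, Chlorite pearly — these differ.
Cleavage: both one perfect — same for both.
Of the listed properties, luster is the one that separates them.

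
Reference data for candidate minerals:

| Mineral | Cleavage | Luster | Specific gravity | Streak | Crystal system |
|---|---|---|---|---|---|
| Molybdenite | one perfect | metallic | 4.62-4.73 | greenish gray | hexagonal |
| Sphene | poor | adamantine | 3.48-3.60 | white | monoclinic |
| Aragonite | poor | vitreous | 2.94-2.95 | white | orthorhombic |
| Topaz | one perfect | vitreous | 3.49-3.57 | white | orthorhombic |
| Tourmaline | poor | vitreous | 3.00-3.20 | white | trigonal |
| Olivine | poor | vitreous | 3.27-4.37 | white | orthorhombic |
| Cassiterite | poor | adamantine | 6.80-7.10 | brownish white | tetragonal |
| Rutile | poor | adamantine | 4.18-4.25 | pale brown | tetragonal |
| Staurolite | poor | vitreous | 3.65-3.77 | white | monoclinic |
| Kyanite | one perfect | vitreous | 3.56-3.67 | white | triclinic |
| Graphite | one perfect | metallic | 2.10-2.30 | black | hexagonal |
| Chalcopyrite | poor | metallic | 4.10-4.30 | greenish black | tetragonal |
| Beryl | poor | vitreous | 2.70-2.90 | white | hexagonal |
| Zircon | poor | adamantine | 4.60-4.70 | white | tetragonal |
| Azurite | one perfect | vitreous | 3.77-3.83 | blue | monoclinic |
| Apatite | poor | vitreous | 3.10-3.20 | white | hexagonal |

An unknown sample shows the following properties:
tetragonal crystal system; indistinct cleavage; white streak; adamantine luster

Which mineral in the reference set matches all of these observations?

Tetragonal crystal system: Cassiterite, Rutile, Chalcopyrite, Zircon remain.
Indistinct cleavage: consistent with all remaining minerals.
White streak: narrows the field to Zircon.
Adamantine luster: no further eliminations.
Zircon is the sole remaining match.

Zircon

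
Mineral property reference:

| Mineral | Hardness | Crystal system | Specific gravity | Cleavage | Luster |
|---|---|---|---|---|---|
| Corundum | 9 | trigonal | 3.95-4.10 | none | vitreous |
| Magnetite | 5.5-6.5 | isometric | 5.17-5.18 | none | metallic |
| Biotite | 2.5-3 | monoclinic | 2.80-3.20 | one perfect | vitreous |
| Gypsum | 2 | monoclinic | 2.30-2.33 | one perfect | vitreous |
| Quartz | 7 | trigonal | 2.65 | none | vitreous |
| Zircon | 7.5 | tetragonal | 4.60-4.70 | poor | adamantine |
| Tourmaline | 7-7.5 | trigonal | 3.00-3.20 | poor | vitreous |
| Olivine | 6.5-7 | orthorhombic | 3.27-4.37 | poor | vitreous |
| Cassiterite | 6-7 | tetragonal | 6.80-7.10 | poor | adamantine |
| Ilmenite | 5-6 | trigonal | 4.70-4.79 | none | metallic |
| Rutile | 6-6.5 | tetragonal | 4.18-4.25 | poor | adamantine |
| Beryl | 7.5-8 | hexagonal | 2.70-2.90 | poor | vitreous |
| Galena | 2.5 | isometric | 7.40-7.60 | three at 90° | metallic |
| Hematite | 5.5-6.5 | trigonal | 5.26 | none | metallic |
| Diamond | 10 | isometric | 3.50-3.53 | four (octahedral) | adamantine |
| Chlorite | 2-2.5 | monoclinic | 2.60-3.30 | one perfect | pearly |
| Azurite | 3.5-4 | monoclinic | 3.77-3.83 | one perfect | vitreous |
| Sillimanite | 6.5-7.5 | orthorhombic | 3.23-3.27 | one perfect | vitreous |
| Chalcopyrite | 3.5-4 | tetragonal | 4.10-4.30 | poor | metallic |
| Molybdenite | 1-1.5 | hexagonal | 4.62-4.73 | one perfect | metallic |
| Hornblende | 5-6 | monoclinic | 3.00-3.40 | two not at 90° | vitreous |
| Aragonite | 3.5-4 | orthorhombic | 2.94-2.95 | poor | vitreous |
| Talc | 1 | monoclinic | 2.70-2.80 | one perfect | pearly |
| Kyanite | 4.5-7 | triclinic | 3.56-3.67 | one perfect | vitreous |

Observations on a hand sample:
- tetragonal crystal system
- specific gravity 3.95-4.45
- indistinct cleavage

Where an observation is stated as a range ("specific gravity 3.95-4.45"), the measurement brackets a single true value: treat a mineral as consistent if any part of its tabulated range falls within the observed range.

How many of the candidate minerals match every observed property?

Tetragonal crystal system — leaves Zircon, Cassiterite, Rutile, Chalcopyrite.
Specific gravity 3.95-4.45 is inconsistent with Zircon, Cassiterite.
Indistinct cleavage — all remaining candidates fit.
Consistent with every observation: Chalcopyrite, Rutile.
That is 2 minerals.

2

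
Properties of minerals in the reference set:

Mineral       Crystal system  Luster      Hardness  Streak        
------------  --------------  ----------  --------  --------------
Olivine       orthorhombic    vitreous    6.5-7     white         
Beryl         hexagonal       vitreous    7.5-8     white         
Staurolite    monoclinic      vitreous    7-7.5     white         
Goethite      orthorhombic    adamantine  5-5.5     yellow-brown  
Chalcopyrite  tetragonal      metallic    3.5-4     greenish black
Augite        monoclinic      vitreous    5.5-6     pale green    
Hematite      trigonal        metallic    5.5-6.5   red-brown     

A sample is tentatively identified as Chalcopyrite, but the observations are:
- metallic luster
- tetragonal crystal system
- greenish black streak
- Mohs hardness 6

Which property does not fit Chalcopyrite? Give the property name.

hardness

Metallic luster: Chalcopyrite has metallic luster — matches.
Tetragonal crystal system: Chalcopyrite has tetragonal system — matches.
Greenish black streak: Chalcopyrite has greenish black streak — matches.
Mohs hardness 6: Chalcopyrite has hardness 3.5-4 — inconsistent.
The hardness is the one property that does not fit.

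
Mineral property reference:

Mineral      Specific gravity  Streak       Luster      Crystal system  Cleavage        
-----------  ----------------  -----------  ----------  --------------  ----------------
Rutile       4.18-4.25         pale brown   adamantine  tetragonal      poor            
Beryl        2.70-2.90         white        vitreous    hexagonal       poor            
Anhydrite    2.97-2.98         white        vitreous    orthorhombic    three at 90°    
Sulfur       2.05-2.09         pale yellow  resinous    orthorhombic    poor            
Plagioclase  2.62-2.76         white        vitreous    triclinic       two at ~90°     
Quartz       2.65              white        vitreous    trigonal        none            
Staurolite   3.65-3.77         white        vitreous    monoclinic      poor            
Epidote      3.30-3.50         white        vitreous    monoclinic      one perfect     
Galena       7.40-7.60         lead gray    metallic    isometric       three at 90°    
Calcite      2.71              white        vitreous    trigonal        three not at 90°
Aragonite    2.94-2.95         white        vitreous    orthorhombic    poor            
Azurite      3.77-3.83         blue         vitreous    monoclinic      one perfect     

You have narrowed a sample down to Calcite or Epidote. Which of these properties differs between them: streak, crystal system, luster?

Streak: both white — same for both.
Crystal system: Calcite trigonal, Epidote monoclinic — different.
Luster: both vitreous — same for both.
Crystal system is the diagnostic property here.

crystal system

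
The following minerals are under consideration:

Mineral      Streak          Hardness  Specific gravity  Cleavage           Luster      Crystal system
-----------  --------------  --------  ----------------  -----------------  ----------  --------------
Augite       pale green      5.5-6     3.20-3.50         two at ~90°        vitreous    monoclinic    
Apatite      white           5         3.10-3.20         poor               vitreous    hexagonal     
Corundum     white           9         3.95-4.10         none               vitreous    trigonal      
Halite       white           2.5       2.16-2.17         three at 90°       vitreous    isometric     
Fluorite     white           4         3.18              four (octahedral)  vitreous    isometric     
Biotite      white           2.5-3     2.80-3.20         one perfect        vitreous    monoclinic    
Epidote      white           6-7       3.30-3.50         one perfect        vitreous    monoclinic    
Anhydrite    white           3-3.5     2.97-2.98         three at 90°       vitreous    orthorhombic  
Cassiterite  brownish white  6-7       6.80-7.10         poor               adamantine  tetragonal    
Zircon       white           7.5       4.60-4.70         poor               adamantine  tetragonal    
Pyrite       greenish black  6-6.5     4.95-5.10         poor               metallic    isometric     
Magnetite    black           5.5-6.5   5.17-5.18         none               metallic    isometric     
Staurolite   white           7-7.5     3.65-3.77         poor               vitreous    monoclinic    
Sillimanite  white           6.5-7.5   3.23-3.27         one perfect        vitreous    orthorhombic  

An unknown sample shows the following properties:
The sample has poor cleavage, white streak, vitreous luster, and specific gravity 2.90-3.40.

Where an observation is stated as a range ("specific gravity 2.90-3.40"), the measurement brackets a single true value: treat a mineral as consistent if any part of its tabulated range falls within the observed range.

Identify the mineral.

Poor cleavage: leaves Apatite, Cassiterite, Zircon, Pyrite, Staurolite.
White streak is inconsistent with Cassiterite, Pyrite.
Vitreous luster eliminates Zircon.
Specific gravity 2.90-3.40 excludes Staurolite.
The only mineral consistent with every observation is Apatite.

Apatite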